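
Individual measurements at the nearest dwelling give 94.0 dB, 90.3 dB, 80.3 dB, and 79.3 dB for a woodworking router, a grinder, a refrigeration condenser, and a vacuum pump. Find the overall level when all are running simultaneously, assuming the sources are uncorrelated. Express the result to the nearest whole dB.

96 dB

Incoherent sources combine by intensity addition: L_total = 10·log₁₀(Σ 10^(L_i/10)).
Σ 10^(L/10) = 10^(94.0/10) + 10^(90.3/10) + 10^(80.3/10) + 10^(79.3/10) = 3.776e+09.
L_total = 10·log₁₀(3.776e+09) = 95.77 dB.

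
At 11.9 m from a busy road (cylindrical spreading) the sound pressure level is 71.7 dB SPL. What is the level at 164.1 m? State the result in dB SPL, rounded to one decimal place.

60.3 dB SPL

Line-source attenuation: ΔL = 10·log₁₀(r₂/r₁) = 10·log₁₀(164.1/11.9) = 11.396 dB.
L₂ = 71.7 − 10·log₁₀(164.1/11.9) = 71.7 − 11.396 = 60.30 dB SPL.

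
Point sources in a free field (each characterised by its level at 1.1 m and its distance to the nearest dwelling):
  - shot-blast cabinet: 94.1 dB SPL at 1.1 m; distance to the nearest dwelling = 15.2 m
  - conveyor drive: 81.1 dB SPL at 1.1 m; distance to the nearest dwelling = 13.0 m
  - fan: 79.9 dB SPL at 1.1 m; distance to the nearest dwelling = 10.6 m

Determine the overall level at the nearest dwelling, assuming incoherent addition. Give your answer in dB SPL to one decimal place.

Propagate each source to the receiver with L = L_ref − 20·log₁₀(r/r_ref), then add intensities.
shot-blast cabinet: 94.1 − 20·log₁₀(15.2/1.1) = 94.1 − 22.81 = 71.29 dB SPL.
conveyor drive: 81.1 − 20·log₁₀(13.0/1.1) = 81.1 − 21.45 = 59.65 dB SPL.
fan: 79.9 − 20·log₁₀(10.6/1.1) = 79.9 − 19.68 = 60.22 dB SPL.
Σ 10^(L/10) = 1.544e+07 → L_total = 10·log₁₀(1.544e+07) = 71.89 dB SPL.

71.9 dB SPL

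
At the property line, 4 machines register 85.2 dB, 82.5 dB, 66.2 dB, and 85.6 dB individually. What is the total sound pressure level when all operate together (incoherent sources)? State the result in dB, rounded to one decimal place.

89.4 dB

Incoherent sources combine by intensity addition: L_total = 10·log₁₀(Σ 10^(L_i/10)).
Σ 10^(L/10) = 10^(85.2/10) + 10^(82.5/10) + 10^(66.2/10) + 10^(85.6/10) = 8.762e+08.
L_total = 10·log₁₀(8.762e+08) = 89.43 dB.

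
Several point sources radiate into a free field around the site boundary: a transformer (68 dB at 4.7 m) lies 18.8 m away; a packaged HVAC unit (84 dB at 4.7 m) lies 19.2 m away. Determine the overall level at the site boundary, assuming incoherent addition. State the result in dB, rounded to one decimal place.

Propagate each source to the receiver with L = L_ref − 20·log₁₀(r/r_ref), then add intensities.
transformer: 68 − 20·log₁₀(18.8/4.7) = 68 − 12.04 = 55.96 dB.
packaged HVAC unit: 84 − 20·log₁₀(19.2/4.7) = 84 − 12.22 = 71.78 dB.
Σ 10^(L/10) = 1.545e+07 → L_total = 10·log₁₀(1.545e+07) = 71.89 dB.

71.9 dB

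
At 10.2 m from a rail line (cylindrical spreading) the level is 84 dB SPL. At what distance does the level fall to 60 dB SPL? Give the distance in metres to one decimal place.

The 24.0 dB drop corresponds to a distance ratio of 10^(24.0/10) for a line source.
r₂ = 10.2·10^((84−60)/10) = 10.2·10^(24.0/10) = 2562.12 m.

2562.1 m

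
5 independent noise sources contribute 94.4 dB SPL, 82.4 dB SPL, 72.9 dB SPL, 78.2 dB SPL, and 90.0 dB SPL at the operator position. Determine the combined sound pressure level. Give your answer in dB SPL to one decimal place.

For uncorrelated sources the intensities add, so convert each level to linear form, sum, and take 10·log₁₀ of the total.
Σ 10^(L/10) = 10^(94.4/10) + 10^(82.4/10) + 10^(72.9/10) + 10^(78.2/10) + 10^(90.0/10) = 4.014e+09.
L_total = 10·log₁₀(4.014e+09) = 96.04 dB SPL.

96.0 dB SPL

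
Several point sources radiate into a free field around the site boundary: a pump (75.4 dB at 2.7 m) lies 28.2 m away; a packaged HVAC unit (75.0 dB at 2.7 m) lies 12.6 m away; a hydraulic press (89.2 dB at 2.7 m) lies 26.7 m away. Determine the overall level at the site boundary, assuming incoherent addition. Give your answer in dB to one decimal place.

70.1 dB

Apply inverse-square spreading to bring every level to the receiver, then sum 10^(L/10).
pump: 75.4 − 20·log₁₀(28.2/2.7) = 75.4 − 20.38 = 55.02 dB.
packaged HVAC unit: 75.0 − 20·log₁₀(12.6/2.7) = 75.0 − 13.38 = 61.62 dB.
hydraulic press: 89.2 − 20·log₁₀(26.7/2.7) = 89.2 − 19.90 = 69.30 dB.
Σ 10^(L/10) = 1.028e+07 → L_total = 10·log₁₀(1.028e+07) = 70.12 dB.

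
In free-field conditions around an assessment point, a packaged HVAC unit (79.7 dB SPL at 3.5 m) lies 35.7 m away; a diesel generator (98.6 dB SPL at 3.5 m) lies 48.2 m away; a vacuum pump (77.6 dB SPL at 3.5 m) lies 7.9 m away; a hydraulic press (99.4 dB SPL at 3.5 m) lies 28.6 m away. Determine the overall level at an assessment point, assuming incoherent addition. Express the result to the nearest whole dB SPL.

83 dB SPL

Apply inverse-square spreading to bring every level to the receiver, then sum 10^(L/10).
packaged HVAC unit: 79.7 − 20·log₁₀(35.7/3.5) = 79.7 − 20.17 = 59.53 dB SPL.
diesel generator: 98.6 − 20·log₁₀(48.2/3.5) = 98.6 − 22.78 = 75.82 dB SPL.
vacuum pump: 77.6 − 20·log₁₀(7.9/3.5) = 77.6 − 7.07 = 70.53 dB SPL.
hydraulic press: 99.4 − 20·log₁₀(28.6/3.5) = 99.4 − 18.25 = 81.15 dB SPL.
Σ 10^(L/10) = 1.808e+08 → L_total = 10·log₁₀(1.808e+08) = 82.57 dB SPL.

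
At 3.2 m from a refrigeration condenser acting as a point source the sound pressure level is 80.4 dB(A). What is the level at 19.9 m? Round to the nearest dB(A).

Point-source attenuation: ΔL = 20·log₁₀(r₂/r₁) = 20·log₁₀(19.9/3.2) = 15.874 dB.
L₂ = 80.4 − 20·log₁₀(19.9/3.2) = 80.4 − 15.874 = 64.53 dB(A).

65 dB(A)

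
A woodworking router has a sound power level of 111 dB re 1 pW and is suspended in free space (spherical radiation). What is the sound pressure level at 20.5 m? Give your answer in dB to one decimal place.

Free-field spherical radiation: L_p = L_w − 10·log₁₀(4π·r²), r = 20.5 m.
4π·r² = 5281 m², 10·log₁₀ of that is 37.227 dB.
L_p = 111 − 37.227 = 73.77 dB.

73.8 dB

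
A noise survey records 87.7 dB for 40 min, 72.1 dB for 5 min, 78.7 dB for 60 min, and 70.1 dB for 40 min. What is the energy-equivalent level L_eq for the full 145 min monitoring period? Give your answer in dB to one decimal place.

82.9 dB

L_eq = 10·log₁₀[(1/T)·Σ tᵢ·10^(Lᵢ/10)] with T = 145 min.
Σ tᵢ·10^(Lᵢ/10) = 40·10^(87.7/10) + 5·10^(72.1/10) + 60·10^(78.7/10) + 40·10^(70.1/10) = 2.849e+10.
L_eq = 10·log₁₀(2.849e+10/145) = 82.93 dB.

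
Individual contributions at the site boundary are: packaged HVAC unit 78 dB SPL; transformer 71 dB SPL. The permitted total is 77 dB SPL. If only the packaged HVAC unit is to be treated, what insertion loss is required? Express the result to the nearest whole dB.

The untreated sources together contribute 10^(71/10) = 1.259e+07, i.e. 71.00 dB SPL.
The limit corresponds to 10^(77/10) = 5.012e+07; subtracting the fixed part leaves 3.753e+07 for the packaged HVAC unit, i.e. 75.74 dB SPL.
So the packaged HVAC unit must be reduced from 78 to 75.74 dB SPL: IL = 2.26 dB.

2 dB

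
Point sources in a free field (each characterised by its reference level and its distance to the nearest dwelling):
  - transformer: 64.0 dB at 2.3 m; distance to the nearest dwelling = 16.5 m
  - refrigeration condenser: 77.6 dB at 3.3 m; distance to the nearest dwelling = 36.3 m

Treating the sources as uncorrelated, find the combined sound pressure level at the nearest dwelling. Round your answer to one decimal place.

57.2 dB

Propagate each source to the receiver with L = L_ref − 20·log₁₀(r/r_ref), then add intensities.
transformer: 64.0 − 20·log₁₀(16.5/2.3) = 64.0 − 17.12 = 46.88 dB.
refrigeration condenser: 77.6 − 20·log₁₀(36.3/3.3) = 77.6 − 20.83 = 56.77 dB.
Σ 10^(L/10) = 5.244e+05 → L_total = 10·log₁₀(5.244e+05) = 57.20 dB.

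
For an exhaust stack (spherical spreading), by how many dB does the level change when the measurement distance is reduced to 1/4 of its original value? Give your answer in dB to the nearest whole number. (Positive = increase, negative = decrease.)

+12 dB

With spherical spreading the level changes by −20·log₁₀(r₂/r₁).
ΔL = −20·log₁₀(0.25) = +12.04 dB.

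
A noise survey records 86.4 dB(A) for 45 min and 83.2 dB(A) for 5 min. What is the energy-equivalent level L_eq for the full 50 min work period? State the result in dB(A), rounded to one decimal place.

Weight each interval's intensity by its duration and average over T = 50 min:
Σ tᵢ·10^(Lᵢ/10) = 45·10^(86.4/10) + 5·10^(83.2/10) = 2.069e+10.
L_eq = 10·log₁₀(2.069e+10/50) = 86.17 dB(A).

86.2 dB(A)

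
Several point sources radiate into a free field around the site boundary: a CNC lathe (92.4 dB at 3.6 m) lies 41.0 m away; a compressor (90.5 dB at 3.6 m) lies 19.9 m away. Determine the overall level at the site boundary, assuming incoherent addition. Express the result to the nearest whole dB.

77 dB

First find each source's level at the receiver (point-source: −20·log₁₀(r/r_ref)), then combine on an intensity basis.
CNC lathe: 92.4 − 20·log₁₀(41.0/3.6) = 92.4 − 21.13 = 71.27 dB.
compressor: 90.5 − 20·log₁₀(19.9/3.6) = 90.5 − 14.85 = 75.65 dB.
Σ 10^(L/10) = 5.012e+07 → L_total = 10·log₁₀(5.012e+07) = 77.00 dB.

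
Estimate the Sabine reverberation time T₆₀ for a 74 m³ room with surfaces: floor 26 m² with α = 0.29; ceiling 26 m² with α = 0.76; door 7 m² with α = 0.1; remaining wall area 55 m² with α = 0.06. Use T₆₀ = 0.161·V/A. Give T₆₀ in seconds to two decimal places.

A = Σ Sᵢαᵢ = 26·0.29 + 26·0.76 + 7·0.1 + 55·0.06 = 31.30 m².
T₆₀ = 0.161·V/A = 0.161·74/31.30 = 0.381 s.

0.38 s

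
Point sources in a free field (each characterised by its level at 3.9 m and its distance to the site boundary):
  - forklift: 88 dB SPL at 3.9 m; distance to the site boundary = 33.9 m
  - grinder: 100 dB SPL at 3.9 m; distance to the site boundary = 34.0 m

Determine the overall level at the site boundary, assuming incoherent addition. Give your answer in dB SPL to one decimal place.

81.5 dB SPL

Apply inverse-square spreading to bring every level to the receiver, then sum 10^(L/10).
forklift: 88 − 20·log₁₀(33.9/3.9) = 88 − 18.78 = 69.22 dB SPL.
grinder: 100 − 20·log₁₀(34.0/3.9) = 100 − 18.81 = 81.19 dB SPL.
Σ 10^(L/10) = 1.399e+08 → L_total = 10·log₁₀(1.399e+08) = 81.46 dB SPL.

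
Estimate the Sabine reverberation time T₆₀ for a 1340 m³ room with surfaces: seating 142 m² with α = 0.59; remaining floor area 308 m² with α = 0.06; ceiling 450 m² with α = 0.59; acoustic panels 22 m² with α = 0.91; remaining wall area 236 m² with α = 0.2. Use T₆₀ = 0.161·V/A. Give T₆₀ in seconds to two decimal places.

Total absorption A = 142·0.59 + 308·0.06 + 450·0.59 + 22·0.91 + 236·0.2 = 434.98 m² sabins.
T₆₀ = 0.161·V/A = 0.161·1340/434.98 = 0.496 s.

0.50 s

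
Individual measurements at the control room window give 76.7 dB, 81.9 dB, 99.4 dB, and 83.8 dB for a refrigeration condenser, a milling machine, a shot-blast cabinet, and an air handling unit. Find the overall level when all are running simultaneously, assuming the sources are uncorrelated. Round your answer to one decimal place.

99.6 dB

Incoherent sources combine by intensity addition: L_total = 10·log₁₀(Σ 10^(L_i/10)).
Σ 10^(L/10) = 10^(76.7/10) + 10^(81.9/10) + 10^(99.4/10) + 10^(83.8/10) = 9.151e+09.
L_total = 10·log₁₀(9.151e+09) = 99.61 dB.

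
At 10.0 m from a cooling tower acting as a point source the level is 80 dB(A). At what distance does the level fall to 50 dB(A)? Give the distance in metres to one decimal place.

316.2 m

For a point source L₁ − L₂ = 20·log₁₀(r₂/r₁), so r₂ = r₁·10^((L₁−L₂)/20).
r₂ = 10.0·10^((80−50)/20) = 10.0·10^(30.0/20) = 316.23 m.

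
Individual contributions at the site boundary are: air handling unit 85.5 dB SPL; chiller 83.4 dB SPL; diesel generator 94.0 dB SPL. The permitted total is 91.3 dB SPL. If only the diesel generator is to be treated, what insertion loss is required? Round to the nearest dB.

5 dB

Everything except the diesel generator sums to 10^(85.5/10) + 10^(83.4/10) = 5.736e+08 in linear terms, 87.59 dB SPL.
To meet 91.3 dB SPL overall, the treated diesel generator may contribute at most 10^(91.3/10) − 5.736e+08 = 7.754e+08, i.e. 88.90 dB SPL.
So the diesel generator must be reduced from 94.0 to 88.90 dB SPL: IL = 5.10 dB.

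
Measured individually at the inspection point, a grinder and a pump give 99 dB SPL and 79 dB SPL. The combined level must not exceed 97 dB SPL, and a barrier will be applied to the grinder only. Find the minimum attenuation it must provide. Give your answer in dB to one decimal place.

Fixed contribution from the other source: Σ 10^(L/10) = 10^(79/10) = 7.943e+07 (79.00 dB SPL).
The limit corresponds to 10^(97/10) = 5.012e+09; subtracting the fixed part leaves 4.932e+09 for the grinder, i.e. 96.93 dB SPL.
Required insertion loss = 99 − 96.93 = 2.07 dB.

2.1 dB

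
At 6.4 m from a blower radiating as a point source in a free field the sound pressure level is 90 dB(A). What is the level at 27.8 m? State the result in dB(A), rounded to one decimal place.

For a point source, L₂ = L₁ − 20·log₁₀(r₂/r₁).
L₂ = 90 − 20·log₁₀(27.8/6.4) = 90 − 12.757 = 77.24 dB(A).

77.2 dB(A)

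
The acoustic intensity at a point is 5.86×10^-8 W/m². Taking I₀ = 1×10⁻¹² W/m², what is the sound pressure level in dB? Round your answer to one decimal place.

47.7 dB

I/I₀ = 5.86×10^-8/10⁻¹² = 5.86×10^4, and L = 10·log₁₀(I/I₀).
L = 10·(0.7679 + 4) = 47.68 dB.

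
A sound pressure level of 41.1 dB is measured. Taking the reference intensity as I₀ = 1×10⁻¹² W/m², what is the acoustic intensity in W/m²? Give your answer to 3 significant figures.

1.29e-08 W/m²

I/I₀ = 10^(41.1/10) = 1.288e+04, so I = 1.288e+04 × 10⁻¹² W/m².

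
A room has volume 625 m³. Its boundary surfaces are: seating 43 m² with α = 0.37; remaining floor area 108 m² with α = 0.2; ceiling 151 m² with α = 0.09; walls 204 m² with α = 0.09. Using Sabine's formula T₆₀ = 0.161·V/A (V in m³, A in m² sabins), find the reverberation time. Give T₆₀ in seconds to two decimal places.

Summing Sᵢαᵢ: 43·0.37 + 108·0.2 + 151·0.09 + 204·0.09 = 69.46 m².
T₆₀ = 0.161 × 625 / 69.46 = 1.449 s.

1.45 s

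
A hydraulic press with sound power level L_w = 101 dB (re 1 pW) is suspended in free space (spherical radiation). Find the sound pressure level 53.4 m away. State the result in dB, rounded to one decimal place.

55.5 dB

The power spreads over a sphere of area 4π·r², so L_p = L_w − 10·log₁₀(4π·r²).
4π·r² = 3.583e+04 m², 10·log₁₀ of that is 45.543 dB.
L_p = 101 − 45.543 = 55.46 dB.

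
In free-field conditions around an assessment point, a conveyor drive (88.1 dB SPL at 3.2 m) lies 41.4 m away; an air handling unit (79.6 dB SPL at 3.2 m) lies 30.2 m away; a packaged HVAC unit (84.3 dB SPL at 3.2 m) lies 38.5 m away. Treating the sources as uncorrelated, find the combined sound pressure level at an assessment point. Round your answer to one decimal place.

68.3 dB SPL

Propagate each source to the receiver with L = L_ref − 20·log₁₀(r/r_ref), then add intensities.
conveyor drive: 88.1 − 20·log₁₀(41.4/3.2) = 88.1 − 22.24 = 65.86 dB SPL.
air handling unit: 79.6 − 20·log₁₀(30.2/3.2) = 79.6 − 19.50 = 60.10 dB SPL.
packaged HVAC unit: 84.3 − 20·log₁₀(38.5/3.2) = 84.3 − 21.61 = 62.69 dB SPL.
Σ 10^(L/10) = 6.741e+06 → L_total = 10·log₁₀(6.741e+06) = 68.29 dB SPL.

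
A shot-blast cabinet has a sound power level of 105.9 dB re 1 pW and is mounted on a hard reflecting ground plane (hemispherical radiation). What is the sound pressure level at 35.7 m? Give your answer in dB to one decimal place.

The power spreads over a hemisphere of area 2π·r², so L_p = L_w − 10·log₁₀(2π·r²).
2π·r² = 8008 m², 10·log₁₀ of that is 39.035 dB.
L_p = 105.9 − 39.035 = 66.86 dB.

66.9 dB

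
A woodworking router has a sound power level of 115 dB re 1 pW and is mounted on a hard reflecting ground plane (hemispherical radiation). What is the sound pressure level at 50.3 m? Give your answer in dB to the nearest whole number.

The power spreads over a hemisphere of area 2π·r², so L_p = L_w − 10·log₁₀(2π·r²).
2π·r² = 1.59e+04 m², 10·log₁₀ of that is 42.013 dB.
L_p = 115 − 42.013 = 72.99 dB.

73 dB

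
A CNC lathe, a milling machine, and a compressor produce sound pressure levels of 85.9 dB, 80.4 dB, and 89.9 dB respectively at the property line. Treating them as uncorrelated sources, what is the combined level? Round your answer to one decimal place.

91.7 dB

For uncorrelated sources the intensities add, so convert each level to linear form, sum, and take 10·log₁₀ of the total.
Σ 10^(L/10) = 10^(85.9/10) + 10^(80.4/10) + 10^(89.9/10) = 1.476e+09.
L_total = 10·log₁₀(1.476e+09) = 91.69 dB.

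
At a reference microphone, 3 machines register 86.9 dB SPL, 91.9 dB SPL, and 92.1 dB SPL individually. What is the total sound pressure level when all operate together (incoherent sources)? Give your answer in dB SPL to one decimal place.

95.6 dB SPL

For uncorrelated sources the intensities add, so convert each level to linear form, sum, and take 10·log₁₀ of the total.
Σ 10^(L/10) = 10^(86.9/10) + 10^(91.9/10) + 10^(92.1/10) = 3.660e+09.
L_total = 10·log₁₀(3.660e+09) = 95.64 dB SPL.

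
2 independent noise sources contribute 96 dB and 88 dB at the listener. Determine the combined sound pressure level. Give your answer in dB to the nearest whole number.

97 dB

Incoherent sources combine by intensity addition: L_total = 10·log₁₀(Σ 10^(L_i/10)).
Σ 10^(L/10) = 10^(96/10) + 10^(88/10) = 4.612e+09.
L_total = 10·log₁₀(4.612e+09) = 96.64 dB.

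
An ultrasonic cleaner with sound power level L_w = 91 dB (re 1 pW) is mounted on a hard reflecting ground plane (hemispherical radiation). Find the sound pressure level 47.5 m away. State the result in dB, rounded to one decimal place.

Free-field hemispherical radiation: L_p = L_w − 10·log₁₀(2π·r²), r = 47.5 m.
2π·r² = 1.418e+04 m², 10·log₁₀ of that is 41.516 dB.
L_p = 91 − 41.516 = 49.48 dB.

49.5 dB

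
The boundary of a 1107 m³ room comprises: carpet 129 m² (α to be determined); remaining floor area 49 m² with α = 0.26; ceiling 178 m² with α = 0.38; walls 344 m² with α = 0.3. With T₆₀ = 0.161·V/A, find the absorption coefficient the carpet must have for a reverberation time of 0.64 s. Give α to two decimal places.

Required total absorption A = 0.161·1107/0.64 = 278.48 m².
Absorption from the other surfaces = 49·0.26 + 178·0.38 + 344·0.3 = 183.58 m², so the carpet must supply 94.90 m² over 129 m².
α = 94.90/129 = 0.736.

0.74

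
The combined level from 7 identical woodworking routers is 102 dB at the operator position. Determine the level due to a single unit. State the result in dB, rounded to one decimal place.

Dividing the total intensity by 7 lowers the level by 10·log₁₀ 7 = 8.451 dB: L₁ = 102 − 8.451.

93.5 dB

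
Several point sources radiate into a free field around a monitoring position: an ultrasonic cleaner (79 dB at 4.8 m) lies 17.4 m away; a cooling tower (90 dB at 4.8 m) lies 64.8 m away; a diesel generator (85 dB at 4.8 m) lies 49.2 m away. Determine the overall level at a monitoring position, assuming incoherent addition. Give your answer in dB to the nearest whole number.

72 dB

Propagate each source to the receiver with L = L_ref − 20·log₁₀(r/r_ref), then add intensities.
ultrasonic cleaner: 79 − 20·log₁₀(17.4/4.8) = 79 − 11.19 = 67.81 dB.
cooling tower: 90 − 20·log₁₀(64.8/4.8) = 90 − 22.61 = 67.39 dB.
diesel generator: 85 − 20·log₁₀(49.2/4.8) = 85 − 20.21 = 64.79 dB.
Σ 10^(L/10) = 1.454e+07 → L_total = 10·log₁₀(1.454e+07) = 71.63 dB.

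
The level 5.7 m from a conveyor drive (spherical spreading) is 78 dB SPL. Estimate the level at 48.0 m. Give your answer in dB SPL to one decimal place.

59.5 dB SPL

For a point source, L₂ = L₁ − 20·log₁₀(r₂/r₁).
L₂ = 78 − 20·log₁₀(48.0/5.7) = 78 − 18.507 = 59.49 dB SPL.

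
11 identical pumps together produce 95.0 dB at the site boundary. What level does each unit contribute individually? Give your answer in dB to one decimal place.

84.6 dB

11 equal contributions raise the level by 10·log₁₀ 11 = 10.414 dB, so each unit alone gives 95.0 − 10.414.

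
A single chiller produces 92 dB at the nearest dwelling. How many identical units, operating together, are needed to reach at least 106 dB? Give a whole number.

The shortfall is 106 − 92 = 14.0 dB, and N units add 10·log₁₀ N, so need 10·log₁₀ N ≥ 14.0.
N ≥ 10^(14.0/10) = 25.119, so N = 26.

26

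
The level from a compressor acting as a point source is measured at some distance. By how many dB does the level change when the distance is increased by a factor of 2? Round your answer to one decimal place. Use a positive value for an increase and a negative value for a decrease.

-6.0 dB

With spherical spreading the level changes by −20·log₁₀(r₂/r₁).
ΔL = −20·log₁₀(2) = -6.02 dB.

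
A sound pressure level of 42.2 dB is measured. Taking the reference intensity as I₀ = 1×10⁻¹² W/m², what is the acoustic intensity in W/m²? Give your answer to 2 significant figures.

1.7e-08 W/m²

L = 10·log₁₀(I/I₀) ⇒ I = I₀·10^(L/10) = 10⁻¹² × 10^4.22.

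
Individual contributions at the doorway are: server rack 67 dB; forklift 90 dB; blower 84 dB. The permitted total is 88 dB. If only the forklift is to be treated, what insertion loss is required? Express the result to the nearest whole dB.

Everything except the forklift sums to 10^(67/10) + 10^(84/10) = 2.562e+08 in linear terms, 84.09 dB.
The limit corresponds to 10^(88/10) = 6.310e+08; subtracting the fixed part leaves 3.748e+08 for the forklift, i.e. 85.74 dB.
Required insertion loss = 90 − 85.74 = 4.26 dB.

4 dB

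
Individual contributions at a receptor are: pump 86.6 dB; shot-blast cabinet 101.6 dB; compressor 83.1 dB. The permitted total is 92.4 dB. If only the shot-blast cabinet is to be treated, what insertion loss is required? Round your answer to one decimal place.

Fixed contribution from the other sources: Σ 10^(L/10) = 10^(86.6/10) + 10^(83.1/10) = 6.613e+08 (88.20 dB).
The limit corresponds to 10^(92.4/10) = 1.738e+09; subtracting the fixed part leaves 1.077e+09 for the shot-blast cabinet, i.e. 90.32 dB.
Required insertion loss = 101.6 − 90.32 = 11.28 dB.

11.3 dB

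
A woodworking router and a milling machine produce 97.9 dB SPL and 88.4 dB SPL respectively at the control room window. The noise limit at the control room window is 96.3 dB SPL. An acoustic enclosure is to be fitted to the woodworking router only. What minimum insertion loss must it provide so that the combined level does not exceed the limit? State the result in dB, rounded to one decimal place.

The untreated sources together contribute 10^(88.4/10) = 6.918e+08, i.e. 88.40 dB SPL.
To meet 96.3 dB SPL overall, the treated woodworking router may contribute at most 10^(96.3/10) − 6.918e+08 = 3.574e+09, i.e. 95.53 dB SPL.
So the woodworking router must be reduced from 97.9 to 95.53 dB SPL: IL = 2.37 dB.

2.4 dB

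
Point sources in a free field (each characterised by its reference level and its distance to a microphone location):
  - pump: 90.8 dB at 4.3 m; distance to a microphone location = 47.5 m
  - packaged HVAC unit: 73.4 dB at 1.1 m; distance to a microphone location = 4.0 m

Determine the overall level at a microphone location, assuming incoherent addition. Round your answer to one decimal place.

70.6 dB

Propagate each source to the receiver with L = L_ref − 20·log₁₀(r/r_ref), then add intensities.
pump: 90.8 − 20·log₁₀(47.5/4.3) = 90.8 − 20.86 = 69.94 dB.
packaged HVAC unit: 73.4 − 20·log₁₀(4.0/1.1) = 73.4 − 11.21 = 62.19 dB.
Σ 10^(L/10) = 1.151e+07 → L_total = 10·log₁₀(1.151e+07) = 70.61 dB.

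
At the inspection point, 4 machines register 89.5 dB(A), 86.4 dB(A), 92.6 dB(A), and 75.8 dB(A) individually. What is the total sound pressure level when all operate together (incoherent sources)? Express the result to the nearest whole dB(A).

For uncorrelated sources the intensities add, so convert each level to linear form, sum, and take 10·log₁₀ of the total.
Σ 10^(L/10) = 10^(89.5/10) + 10^(86.4/10) + 10^(92.6/10) + 10^(75.8/10) = 3.185e+09.
L_total = 10·log₁₀(3.185e+09) = 95.03 dB(A).

95 dB(A)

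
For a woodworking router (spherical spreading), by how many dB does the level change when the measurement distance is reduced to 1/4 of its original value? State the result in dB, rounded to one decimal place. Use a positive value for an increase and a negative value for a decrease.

With spherical spreading the level changes by −20·log₁₀(r₂/r₁).
ΔL = −20·log₁₀(0.25) = +12.04 dB.

+12.0 dB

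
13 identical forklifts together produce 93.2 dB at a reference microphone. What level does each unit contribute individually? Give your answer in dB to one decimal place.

82.1 dB

Dividing the total intensity by 13 lowers the level by 10·log₁₀ 13 = 11.139 dB: L₁ = 93.2 − 11.139.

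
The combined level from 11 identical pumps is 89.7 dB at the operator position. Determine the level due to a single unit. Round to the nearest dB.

79 dB

Dividing the total intensity by 11 lowers the level by 10·log₁₀ 11 = 10.414 dB: L₁ = 89.7 − 10.414.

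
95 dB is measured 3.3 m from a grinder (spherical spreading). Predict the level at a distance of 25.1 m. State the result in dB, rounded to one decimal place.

77.4 dB

For a point source, L₂ = L₁ − 20·log₁₀(r₂/r₁).
L₂ = 95 − 20·log₁₀(25.1/3.3) = 95 − 17.623 = 77.38 dB.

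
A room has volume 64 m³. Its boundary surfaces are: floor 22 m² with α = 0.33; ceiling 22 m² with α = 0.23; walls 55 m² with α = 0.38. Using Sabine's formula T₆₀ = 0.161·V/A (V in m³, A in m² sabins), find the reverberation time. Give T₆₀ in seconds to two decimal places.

0.31 s

A = Σ Sᵢαᵢ = 22·0.33 + 22·0.23 + 55·0.38 = 33.22 m².
T₆₀ = 0.161 × 64 / 33.22 = 0.310 s.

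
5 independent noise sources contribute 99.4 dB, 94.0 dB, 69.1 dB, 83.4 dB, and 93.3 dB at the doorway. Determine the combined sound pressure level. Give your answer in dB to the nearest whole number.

101 dB

For uncorrelated sources the intensities add, so convert each level to linear form, sum, and take 10·log₁₀ of the total.
Σ 10^(L/10) = 10^(99.4/10) + 10^(94.0/10) + 10^(69.1/10) + 10^(83.4/10) + 10^(93.3/10) = 1.359e+10.
L_total = 10·log₁₀(1.359e+10) = 101.33 dB.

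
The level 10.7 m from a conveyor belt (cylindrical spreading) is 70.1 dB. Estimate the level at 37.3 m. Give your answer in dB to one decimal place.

Line-source attenuation: ΔL = 10·log₁₀(r₂/r₁) = 10·log₁₀(37.3/10.7) = 5.423 dB.
L₂ = 70.1 − 10·log₁₀(37.3/10.7) = 70.1 − 5.423 = 64.68 dB.

64.7 dB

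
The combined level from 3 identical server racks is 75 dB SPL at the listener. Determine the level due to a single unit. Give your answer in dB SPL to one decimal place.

70.2 dB SPL

3 equal contributions raise the level by 10·log₁₀ 3 = 4.771 dB, so each unit alone gives 75 − 4.771.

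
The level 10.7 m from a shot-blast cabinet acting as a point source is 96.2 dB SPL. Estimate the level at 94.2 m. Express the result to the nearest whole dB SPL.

Point-source attenuation: ΔL = 20·log₁₀(r₂/r₁) = 20·log₁₀(94.2/10.7) = 18.893 dB.
L₂ = 96.2 − 20·log₁₀(94.2/10.7) = 96.2 − 18.893 = 77.31 dB SPL.

77 dB SPL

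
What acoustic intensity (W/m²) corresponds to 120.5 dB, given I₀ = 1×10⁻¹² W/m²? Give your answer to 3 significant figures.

L = 10·log₁₀(I/I₀) ⇒ I = I₀·10^(L/10) = 10⁻¹² × 10^12.05.

1.12 W/m²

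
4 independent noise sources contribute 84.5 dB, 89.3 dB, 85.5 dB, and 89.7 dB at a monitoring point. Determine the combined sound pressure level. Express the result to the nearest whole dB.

94 dB

For uncorrelated sources the intensities add, so convert each level to linear form, sum, and take 10·log₁₀ of the total.
Σ 10^(L/10) = 10^(84.5/10) + 10^(89.3/10) + 10^(85.5/10) + 10^(89.7/10) = 2.421e+09.
L_total = 10·log₁₀(2.421e+09) = 93.84 dB.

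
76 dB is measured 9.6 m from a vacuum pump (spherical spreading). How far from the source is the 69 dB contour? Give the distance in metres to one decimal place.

For a point source L₁ − L₂ = 20·log₁₀(r₂/r₁), so r₂ = r₁·10^((L₁−L₂)/20).
r₂ = 9.6·10^((76−69)/20) = 9.6·10^(7.0/20) = 21.49 m.

21.5 m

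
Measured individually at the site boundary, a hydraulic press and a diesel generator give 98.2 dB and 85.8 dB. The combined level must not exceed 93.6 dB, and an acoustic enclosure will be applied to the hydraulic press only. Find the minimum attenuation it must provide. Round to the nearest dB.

5 dB

The untreated sources together contribute 10^(85.8/10) = 3.802e+08, i.e. 85.80 dB.
The limit corresponds to 10^(93.6/10) = 2.291e+09; subtracting the fixed part leaves 1.911e+09 for the hydraulic press, i.e. 92.81 dB.
So the hydraulic press must be reduced from 98.2 to 92.81 dB: IL = 5.39 dB.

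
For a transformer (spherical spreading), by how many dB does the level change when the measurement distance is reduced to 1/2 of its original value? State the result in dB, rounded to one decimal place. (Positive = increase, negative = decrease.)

Point-source spreading: ΔL = −20·log₁₀(r₂/r₁).
ΔL = −20·log₁₀(0.5) = +6.02 dB.

+6.0 dB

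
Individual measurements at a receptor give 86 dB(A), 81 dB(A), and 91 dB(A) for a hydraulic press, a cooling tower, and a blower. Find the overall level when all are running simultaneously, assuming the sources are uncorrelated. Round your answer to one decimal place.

92.5 dB(A)

For uncorrelated sources the intensities add, so convert each level to linear form, sum, and take 10·log₁₀ of the total.
Σ 10^(L/10) = 10^(86/10) + 10^(81/10) + 10^(91/10) = 1.783e+09.
L_total = 10·log₁₀(1.783e+09) = 92.51 dB(A).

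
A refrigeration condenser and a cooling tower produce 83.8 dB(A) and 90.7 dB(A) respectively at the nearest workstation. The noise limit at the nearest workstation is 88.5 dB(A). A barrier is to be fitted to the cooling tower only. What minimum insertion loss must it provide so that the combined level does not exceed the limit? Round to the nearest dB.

4 dB

Everything except the cooling tower sums to 10^(83.8/10) = 2.399e+08 in linear terms, 83.80 dB(A).
The limit corresponds to 10^(88.5/10) = 7.079e+08; subtracting the fixed part leaves 4.681e+08 for the cooling tower, i.e. 86.70 dB(A).
Required insertion loss = 90.7 − 86.70 = 4.00 dB.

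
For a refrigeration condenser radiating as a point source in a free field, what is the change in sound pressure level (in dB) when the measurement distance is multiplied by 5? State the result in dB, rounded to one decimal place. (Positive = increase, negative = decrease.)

A point source loses 6 dB per doubling of distance; generally ΔL = −20·log₁₀(r₂/r₁).
ΔL = −20·log₁₀(5) = -13.98 dB.

-14.0 dB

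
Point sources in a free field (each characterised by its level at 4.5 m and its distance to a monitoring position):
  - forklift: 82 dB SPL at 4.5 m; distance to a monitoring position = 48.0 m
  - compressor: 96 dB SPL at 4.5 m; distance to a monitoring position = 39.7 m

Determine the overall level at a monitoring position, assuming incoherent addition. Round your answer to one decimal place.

First find each source's level at the receiver (point-source: −20·log₁₀(r/r_ref)), then combine on an intensity basis.
forklift: 82 − 20·log₁₀(48.0/4.5) = 82 − 20.56 = 61.44 dB SPL.
compressor: 96 − 20·log₁₀(39.7/4.5) = 96 − 18.91 = 77.09 dB SPL.
Σ 10^(L/10) = 5.254e+07 → L_total = 10·log₁₀(5.254e+07) = 77.21 dB SPL.

77.2 dB SPL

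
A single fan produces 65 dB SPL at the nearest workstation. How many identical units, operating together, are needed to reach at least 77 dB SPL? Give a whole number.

16

The shortfall is 77 − 65 = 12.0 dB, and N units add 10·log₁₀ N, so need 10·log₁₀ N ≥ 12.0.
N ≥ 10^(12.0/10) = 15.849, so N = 16.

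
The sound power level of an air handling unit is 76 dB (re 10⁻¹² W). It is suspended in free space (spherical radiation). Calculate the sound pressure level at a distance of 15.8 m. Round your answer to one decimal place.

41.0 dB

The power spreads over a sphere of area 4π·r², so L_p = L_w − 10·log₁₀(4π·r²).
4π·r² = 3137 m², 10·log₁₀ of that is 34.965 dB.
L_p = 76 − 34.965 = 41.03 dB.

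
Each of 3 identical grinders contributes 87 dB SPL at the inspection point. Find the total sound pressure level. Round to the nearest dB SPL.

92 dB SPL

N identical incoherent sources raise the level by 10·log₁₀ N.
L_total = 87 + 10·log₁₀(3) = 87 + 4.771 = 91.77 dB SPL.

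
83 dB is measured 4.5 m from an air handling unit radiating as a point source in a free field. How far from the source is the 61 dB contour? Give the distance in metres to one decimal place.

For a point source L₁ − L₂ = 20·log₁₀(r₂/r₁), so r₂ = r₁·10^((L₁−L₂)/20).
r₂ = 4.5·10^((83−61)/20) = 4.5·10^(22.0/20) = 56.65 m.

56.7 m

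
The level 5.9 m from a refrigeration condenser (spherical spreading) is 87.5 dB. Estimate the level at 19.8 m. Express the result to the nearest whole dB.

Point-source attenuation: ΔL = 20·log₁₀(r₂/r₁) = 20·log₁₀(19.8/5.9) = 10.516 dB.
L₂ = 87.5 − 20·log₁₀(19.8/5.9) = 87.5 − 10.516 = 76.98 dB.

77 dB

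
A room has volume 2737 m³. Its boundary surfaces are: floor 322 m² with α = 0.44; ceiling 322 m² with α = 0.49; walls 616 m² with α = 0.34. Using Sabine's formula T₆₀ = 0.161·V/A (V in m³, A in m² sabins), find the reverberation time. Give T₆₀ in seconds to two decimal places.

0.87 s

Total absorption A = 322·0.44 + 322·0.49 + 616·0.34 = 508.90 m² sabins.
T₆₀ = 0.161 × 2737 / 508.90 = 0.866 s.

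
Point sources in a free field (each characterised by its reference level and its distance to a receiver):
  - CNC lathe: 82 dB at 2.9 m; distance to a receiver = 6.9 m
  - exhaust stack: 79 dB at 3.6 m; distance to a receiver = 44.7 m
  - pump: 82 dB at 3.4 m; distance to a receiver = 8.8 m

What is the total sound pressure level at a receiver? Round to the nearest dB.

Apply inverse-square spreading to bring every level to the receiver, then sum 10^(L/10).
CNC lathe: 82 − 20·log₁₀(6.9/2.9) = 82 − 7.53 = 74.47 dB.
exhaust stack: 79 − 20·log₁₀(44.7/3.6) = 79 − 21.88 = 57.12 dB.
pump: 82 − 20·log₁₀(8.8/3.4) = 82 − 8.26 = 73.74 dB.
Σ 10^(L/10) = 5.217e+07 → L_total = 10·log₁₀(5.217e+07) = 77.17 dB.

77 dB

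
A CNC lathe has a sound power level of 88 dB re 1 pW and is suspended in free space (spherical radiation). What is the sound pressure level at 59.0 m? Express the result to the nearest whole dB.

L_p = L_w − 10·log₁₀(4π·r²) with r = 59.0 m.
4π·r² = 4.374e+04 m², 10·log₁₀ of that is 46.409 dB.
L_p = 88 − 46.409 = 41.59 dB.

42 dB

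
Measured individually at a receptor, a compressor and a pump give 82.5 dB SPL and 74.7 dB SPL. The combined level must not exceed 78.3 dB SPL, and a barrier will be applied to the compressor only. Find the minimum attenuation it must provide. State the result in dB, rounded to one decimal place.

Everything except the compressor sums to 10^(74.7/10) = 2.951e+07 in linear terms, 74.70 dB SPL.
The limit corresponds to 10^(78.3/10) = 6.761e+07; subtracting the fixed part leaves 3.810e+07 for the compressor, i.e. 75.81 dB SPL.
Required insertion loss = 82.5 − 75.81 = 6.69 dB.

6.7 dB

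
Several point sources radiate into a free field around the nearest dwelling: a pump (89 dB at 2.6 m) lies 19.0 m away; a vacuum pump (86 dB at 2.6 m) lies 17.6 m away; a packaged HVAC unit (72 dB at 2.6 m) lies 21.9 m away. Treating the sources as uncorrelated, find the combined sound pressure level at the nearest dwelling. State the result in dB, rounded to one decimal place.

Propagate each source to the receiver with L = L_ref − 20·log₁₀(r/r_ref), then add intensities.
pump: 89 − 20·log₁₀(19.0/2.6) = 89 − 17.28 = 71.72 dB.
vacuum pump: 86 − 20·log₁₀(17.6/2.6) = 86 − 16.61 = 69.39 dB.
packaged HVAC unit: 72 − 20·log₁₀(21.9/2.6) = 72 − 18.51 = 53.49 dB.
Σ 10^(L/10) = 2.379e+07 → L_total = 10·log₁₀(2.379e+07) = 73.76 dB.

73.8 dB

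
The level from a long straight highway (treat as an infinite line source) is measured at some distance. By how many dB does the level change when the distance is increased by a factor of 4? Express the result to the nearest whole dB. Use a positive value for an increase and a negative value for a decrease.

-6 dB

With cylindrical spreading the level changes by −10·log₁₀(r₂/r₁).
ΔL = −10·log₁₀(4) = -6.02 dB.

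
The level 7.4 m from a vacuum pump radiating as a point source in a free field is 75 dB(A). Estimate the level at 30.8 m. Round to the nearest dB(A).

63 dB(A)

Point-source attenuation: ΔL = 20·log₁₀(r₂/r₁) = 20·log₁₀(30.8/7.4) = 12.386 dB.
L₂ = 75 − 20·log₁₀(30.8/7.4) = 75 − 12.386 = 62.61 dB(A).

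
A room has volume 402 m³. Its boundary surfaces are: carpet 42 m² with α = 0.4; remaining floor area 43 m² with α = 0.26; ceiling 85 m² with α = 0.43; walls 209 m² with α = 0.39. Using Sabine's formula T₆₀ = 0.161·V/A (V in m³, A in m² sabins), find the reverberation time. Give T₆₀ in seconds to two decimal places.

Total absorption A = 42·0.4 + 43·0.26 + 85·0.43 + 209·0.39 = 146.04 m² sabins.
T₆₀ = 0.161·V/A = 0.161·402/146.04 = 0.443 s.

0.44 s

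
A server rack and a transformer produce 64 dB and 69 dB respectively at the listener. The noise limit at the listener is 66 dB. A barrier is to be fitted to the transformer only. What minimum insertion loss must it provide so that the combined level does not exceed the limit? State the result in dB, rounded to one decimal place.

7.3 dB

Everything except the transformer sums to 10^(64/10) = 2.512e+06 in linear terms, 64.00 dB.
To meet 66 dB overall, the treated transformer may contribute at most 10^(66/10) − 2.512e+06 = 1.469e+06, i.e. 61.67 dB.
So the transformer must be reduced from 69 to 61.67 dB: IL = 7.33 dB.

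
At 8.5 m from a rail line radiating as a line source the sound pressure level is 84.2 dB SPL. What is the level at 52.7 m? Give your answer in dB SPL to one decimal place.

76.3 dB SPL

Cylindrical spreading from a line source gives a 10·log₁₀(r₂/r₁) drop.
L₂ = 84.2 − 10·log₁₀(52.7/8.5) = 84.2 − 7.924 = 76.28 dB SPL.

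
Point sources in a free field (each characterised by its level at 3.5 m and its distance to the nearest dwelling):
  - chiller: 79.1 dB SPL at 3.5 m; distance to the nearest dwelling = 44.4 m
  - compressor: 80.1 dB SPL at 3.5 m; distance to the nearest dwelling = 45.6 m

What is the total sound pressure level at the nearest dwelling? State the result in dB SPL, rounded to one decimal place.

60.4 dB SPL

First find each source's level at the receiver (point-source: −20·log₁₀(r/r_ref)), then combine on an intensity basis.
chiller: 79.1 − 20·log₁₀(44.4/3.5) = 79.1 − 22.07 = 57.03 dB SPL.
compressor: 80.1 − 20·log₁₀(45.6/3.5) = 80.1 − 22.30 = 57.80 dB SPL.
Σ 10^(L/10) = 1.108e+06 → L_total = 10·log₁₀(1.108e+06) = 60.45 dB SPL.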